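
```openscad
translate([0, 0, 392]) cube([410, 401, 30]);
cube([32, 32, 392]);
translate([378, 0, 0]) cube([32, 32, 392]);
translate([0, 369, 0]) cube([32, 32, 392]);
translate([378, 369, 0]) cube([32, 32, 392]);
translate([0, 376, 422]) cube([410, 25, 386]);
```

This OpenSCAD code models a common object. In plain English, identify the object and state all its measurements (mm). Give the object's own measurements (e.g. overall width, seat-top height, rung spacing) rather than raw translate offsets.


A chair. The seat is a 410×401×30 mm slab with its top at z = 422 mm, on four 32×32 mm corner legs (flush with the seat edges, standing on z = 0). A flat backrest 25 mm thick, 386 mm tall, spans the full seat width and rises from the seat top along its +y edge, rear face flush with the rear of the seat.


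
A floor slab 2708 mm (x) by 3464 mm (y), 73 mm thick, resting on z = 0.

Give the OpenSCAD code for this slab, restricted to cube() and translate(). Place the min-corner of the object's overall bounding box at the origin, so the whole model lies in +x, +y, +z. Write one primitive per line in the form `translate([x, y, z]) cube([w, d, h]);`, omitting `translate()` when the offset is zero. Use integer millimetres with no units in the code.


cube([2708, 3464, 73]);


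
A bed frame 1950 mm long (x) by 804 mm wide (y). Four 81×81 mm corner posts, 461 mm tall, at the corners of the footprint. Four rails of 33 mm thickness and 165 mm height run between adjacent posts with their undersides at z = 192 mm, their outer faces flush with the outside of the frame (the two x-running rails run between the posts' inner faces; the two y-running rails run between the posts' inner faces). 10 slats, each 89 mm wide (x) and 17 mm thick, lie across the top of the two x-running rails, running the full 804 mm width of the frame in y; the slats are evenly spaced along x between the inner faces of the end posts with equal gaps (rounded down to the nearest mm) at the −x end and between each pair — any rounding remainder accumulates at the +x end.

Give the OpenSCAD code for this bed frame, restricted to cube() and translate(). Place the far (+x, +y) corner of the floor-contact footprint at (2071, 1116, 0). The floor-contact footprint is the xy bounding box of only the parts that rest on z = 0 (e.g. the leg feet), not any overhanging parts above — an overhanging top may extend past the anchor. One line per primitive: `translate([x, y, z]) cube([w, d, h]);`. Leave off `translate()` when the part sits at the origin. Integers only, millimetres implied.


translate([121, 312, 0]) cube([81, 81, 461]);
translate([121, 1035, 0]) cube([81, 81, 461]);
translate([1990, 312, 0]) cube([81, 81, 461]);
translate([1990, 1035, 0]) cube([81, 81, 461]);
translate([202, 312, 192]) cube([1788, 33, 165]);
translate([202, 1083, 192]) cube([1788, 33, 165]);
translate([121, 393, 192]) cube([33, 642, 165]);
translate([2038, 393, 192]) cube([33, 642, 165]);
translate([283, 312, 357]) cube([89, 804, 17]);
translate([453, 312, 357]) cube([89, 804, 17]);
translate([623, 312, 357]) cube([89, 804, 17]);
translate([793, 312, 357]) cube([89, 804, 17]);
translate([963, 312, 357]) cube([89, 804, 17]);
translate([1133, 312, 357]) cube([89, 804, 17]);
translate([1303, 312, 357]) cube([89, 804, 17]);
translate([1473, 312, 357]) cube([89, 804, 17]);
translate([1643, 312, 357]) cube([89, 804, 17]);
translate([1813, 312, 357]) cube([89, 804, 17]);


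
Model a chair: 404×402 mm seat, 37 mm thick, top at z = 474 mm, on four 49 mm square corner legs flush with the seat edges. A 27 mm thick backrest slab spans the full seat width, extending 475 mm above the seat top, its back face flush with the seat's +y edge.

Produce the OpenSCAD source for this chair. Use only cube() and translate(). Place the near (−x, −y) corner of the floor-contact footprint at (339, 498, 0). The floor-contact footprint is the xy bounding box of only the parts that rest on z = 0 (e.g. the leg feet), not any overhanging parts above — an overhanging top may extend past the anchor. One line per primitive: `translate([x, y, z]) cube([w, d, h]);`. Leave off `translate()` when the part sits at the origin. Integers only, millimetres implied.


// leg_h = 474 - 37 = 437
translate([339, 498, 437]) cube([404, 402, 37]);
translate([339, 498, 0]) cube([49, 49, 437]);
translate([694, 498, 0]) cube([49, 49, 437]);
translate([339, 851, 0]) cube([49, 49, 437]);
translate([694, 851, 0]) cube([49, 49, 437]);
translate([339, 873, 474]) cube([404, 27, 475]);


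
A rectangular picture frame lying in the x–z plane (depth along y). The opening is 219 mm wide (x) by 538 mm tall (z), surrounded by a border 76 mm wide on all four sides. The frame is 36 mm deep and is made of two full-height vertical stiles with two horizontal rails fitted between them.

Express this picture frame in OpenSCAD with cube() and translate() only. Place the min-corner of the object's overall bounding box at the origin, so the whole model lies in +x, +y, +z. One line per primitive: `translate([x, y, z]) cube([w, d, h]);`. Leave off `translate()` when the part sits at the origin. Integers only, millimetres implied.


cube([76, 36, 690]);
translate([295, 0, 0]) cube([76, 36, 690]);
translate([76, 0, 0]) cube([219, 36, 76]);
translate([76, 0, 614]) cube([219, 36, 76]);


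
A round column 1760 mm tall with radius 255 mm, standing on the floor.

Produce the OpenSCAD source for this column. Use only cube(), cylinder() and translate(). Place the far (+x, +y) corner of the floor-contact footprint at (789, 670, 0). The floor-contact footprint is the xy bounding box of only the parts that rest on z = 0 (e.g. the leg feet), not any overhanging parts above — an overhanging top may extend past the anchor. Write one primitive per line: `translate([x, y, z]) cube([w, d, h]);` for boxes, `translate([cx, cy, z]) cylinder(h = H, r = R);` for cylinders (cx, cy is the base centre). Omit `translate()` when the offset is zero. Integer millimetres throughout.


translate([534, 415, 0]) cylinder(h = 1760, r = 255);


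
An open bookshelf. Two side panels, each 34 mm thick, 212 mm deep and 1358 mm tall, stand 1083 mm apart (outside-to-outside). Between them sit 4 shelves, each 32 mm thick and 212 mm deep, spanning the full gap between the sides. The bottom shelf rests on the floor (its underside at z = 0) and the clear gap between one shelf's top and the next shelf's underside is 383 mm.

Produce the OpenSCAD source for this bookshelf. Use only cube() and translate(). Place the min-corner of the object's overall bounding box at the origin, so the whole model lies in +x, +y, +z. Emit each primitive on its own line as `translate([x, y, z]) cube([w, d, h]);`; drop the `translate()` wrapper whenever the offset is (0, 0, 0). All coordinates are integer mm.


cube([34, 212, 1358]);
translate([1049, 0, 0]) cube([34, 212, 1358]);
translate([34, 0, 0]) cube([1015, 212, 32]);
translate([34, 0, 415]) cube([1015, 212, 32]);
translate([34, 0, 830]) cube([1015, 212, 32]);
translate([34, 0, 1245]) cube([1015, 212, 32]);


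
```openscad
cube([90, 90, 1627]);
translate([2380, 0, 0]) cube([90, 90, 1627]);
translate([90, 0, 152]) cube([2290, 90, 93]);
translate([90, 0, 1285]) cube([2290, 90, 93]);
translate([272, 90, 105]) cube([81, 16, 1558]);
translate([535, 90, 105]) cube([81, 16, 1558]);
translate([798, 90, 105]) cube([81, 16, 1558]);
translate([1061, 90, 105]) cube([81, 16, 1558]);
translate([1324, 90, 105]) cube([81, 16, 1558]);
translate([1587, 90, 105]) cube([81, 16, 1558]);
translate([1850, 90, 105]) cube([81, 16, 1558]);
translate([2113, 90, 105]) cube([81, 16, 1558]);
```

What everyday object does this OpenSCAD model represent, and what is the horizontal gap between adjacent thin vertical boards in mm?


A fence section. The picket gap is 182 mm.

Two posts, two rails, 8 pickets — a fence section. Span 2290 mm holds 8 pickets of 81 mm with 9 equal gaps: ⌊(2290 − 8·81) / 9⌋ = 182 mm.


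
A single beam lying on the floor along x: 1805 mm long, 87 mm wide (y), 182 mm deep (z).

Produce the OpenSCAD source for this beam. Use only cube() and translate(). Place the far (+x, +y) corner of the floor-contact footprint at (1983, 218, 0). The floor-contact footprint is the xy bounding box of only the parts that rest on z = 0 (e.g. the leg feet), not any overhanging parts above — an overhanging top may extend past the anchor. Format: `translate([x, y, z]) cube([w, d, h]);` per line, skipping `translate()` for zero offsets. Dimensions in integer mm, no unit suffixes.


translate([178, 131, 0]) cube([1805, 87, 182]);


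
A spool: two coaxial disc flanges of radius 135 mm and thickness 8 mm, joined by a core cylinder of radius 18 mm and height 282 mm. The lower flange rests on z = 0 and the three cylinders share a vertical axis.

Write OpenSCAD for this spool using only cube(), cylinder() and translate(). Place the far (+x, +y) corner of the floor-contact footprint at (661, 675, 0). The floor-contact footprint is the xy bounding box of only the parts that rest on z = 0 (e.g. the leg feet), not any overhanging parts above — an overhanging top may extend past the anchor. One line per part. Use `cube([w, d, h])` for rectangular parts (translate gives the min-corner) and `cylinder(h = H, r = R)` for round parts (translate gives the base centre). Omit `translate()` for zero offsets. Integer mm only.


translate([526, 540, 0]) cylinder(h = 8, r = 135);
translate([526, 540, 8]) cylinder(h = 282, r = 18);
translate([526, 540, 290]) cylinder(h = 8, r = 135);


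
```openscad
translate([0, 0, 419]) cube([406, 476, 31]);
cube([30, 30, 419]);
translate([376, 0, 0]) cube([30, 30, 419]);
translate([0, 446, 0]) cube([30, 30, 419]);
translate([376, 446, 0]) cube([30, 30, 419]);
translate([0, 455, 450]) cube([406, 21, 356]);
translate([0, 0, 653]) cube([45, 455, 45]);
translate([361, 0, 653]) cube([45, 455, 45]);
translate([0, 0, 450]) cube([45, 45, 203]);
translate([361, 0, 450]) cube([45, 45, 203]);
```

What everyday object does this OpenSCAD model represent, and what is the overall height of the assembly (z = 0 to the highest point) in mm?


A chair. The overall height is 806 mm.

A slab on four corner posts with a tall panel at the back — a chair. The seat slab sits at z = 419 with thickness 31, and the 356 mm backrest starts at the seat top, so the overall height is 419 + 31 + 356 = 806 mm.


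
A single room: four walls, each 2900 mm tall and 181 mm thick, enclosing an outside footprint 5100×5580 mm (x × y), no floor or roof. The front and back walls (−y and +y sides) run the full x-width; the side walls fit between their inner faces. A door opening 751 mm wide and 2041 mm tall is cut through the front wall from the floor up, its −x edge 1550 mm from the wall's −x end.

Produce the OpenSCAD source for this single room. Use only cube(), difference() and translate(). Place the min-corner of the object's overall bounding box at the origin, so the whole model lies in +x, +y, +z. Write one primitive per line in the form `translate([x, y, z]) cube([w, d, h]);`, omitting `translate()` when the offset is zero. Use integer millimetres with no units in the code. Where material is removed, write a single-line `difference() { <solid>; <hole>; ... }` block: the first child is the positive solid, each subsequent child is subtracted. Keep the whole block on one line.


difference() { cube([5100, 181, 2900]); translate([1550, 0, 0]) cube([751, 181, 2041]); }
translate([0, 5399, 0]) cube([5100, 181, 2900]);
translate([0, 181, 0]) cube([181, 5218, 2900]);
translate([4919, 181, 0]) cube([181, 5218, 2900]);


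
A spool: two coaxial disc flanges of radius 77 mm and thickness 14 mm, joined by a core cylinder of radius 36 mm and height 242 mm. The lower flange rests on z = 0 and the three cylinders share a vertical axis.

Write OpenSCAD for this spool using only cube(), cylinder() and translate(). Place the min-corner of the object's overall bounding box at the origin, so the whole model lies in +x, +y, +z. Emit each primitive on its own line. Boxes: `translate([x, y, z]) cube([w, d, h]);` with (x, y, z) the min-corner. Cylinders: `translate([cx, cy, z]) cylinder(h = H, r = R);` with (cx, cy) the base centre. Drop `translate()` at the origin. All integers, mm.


translate([77, 77, 0]) cylinder(h = 14, r = 77);
translate([77, 77, 14]) cylinder(h = 242, r = 36);
translate([77, 77, 256]) cylinder(h = 14, r = 77);


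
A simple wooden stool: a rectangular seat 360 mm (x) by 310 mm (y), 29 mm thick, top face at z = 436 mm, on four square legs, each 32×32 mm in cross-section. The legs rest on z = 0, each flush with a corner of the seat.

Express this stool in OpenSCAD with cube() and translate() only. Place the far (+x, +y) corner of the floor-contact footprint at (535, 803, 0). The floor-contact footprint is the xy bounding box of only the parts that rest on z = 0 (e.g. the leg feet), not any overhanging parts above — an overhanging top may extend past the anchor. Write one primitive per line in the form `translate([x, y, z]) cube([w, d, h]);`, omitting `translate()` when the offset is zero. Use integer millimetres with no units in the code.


translate([175, 493, 407]) cube([360, 310, 29]);
translate([175, 493, 0]) cube([32, 32, 407]);
translate([503, 493, 0]) cube([32, 32, 407]);
translate([175, 771, 0]) cube([32, 32, 407]);
translate([503, 771, 0]) cube([32, 32, 407]);


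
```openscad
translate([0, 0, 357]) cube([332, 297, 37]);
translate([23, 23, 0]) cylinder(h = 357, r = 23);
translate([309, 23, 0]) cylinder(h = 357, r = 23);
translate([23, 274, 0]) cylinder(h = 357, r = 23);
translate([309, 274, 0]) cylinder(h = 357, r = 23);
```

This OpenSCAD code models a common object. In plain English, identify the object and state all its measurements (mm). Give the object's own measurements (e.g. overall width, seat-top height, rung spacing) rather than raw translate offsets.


A simple wooden stool: a rectangular seat 332 mm (x) by 297 mm (y), 37 mm thick, top face at z = 394 mm, on four round legs, each 46 mm in diameter. The legs rest on z = 0, each leg's axis is inset half a diameter from the nearest pair of seat edges (so the leg's bounding box is flush with the corner).


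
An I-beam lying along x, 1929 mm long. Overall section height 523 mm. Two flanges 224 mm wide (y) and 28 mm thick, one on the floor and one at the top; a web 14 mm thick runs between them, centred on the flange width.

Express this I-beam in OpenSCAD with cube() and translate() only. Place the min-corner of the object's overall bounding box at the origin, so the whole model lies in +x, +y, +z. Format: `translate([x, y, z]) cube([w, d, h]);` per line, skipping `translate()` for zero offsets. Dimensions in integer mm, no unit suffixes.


cube([1929, 224, 28]);
translate([0, 105, 28]) cube([1929, 14, 467]);
translate([0, 0, 495]) cube([1929, 224, 28]);


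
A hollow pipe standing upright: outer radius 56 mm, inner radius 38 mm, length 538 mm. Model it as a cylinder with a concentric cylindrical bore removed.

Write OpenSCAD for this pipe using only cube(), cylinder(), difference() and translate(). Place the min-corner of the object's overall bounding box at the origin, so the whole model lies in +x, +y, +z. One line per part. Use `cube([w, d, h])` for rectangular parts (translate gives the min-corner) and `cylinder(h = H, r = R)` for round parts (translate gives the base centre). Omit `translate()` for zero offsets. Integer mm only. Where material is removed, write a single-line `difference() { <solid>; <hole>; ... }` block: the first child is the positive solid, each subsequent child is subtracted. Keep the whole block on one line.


difference() { translate([56, 56, 0]) cylinder(h = 538, r = 56); translate([56, 56, 0]) cylinder(h = 538, r = 38); }


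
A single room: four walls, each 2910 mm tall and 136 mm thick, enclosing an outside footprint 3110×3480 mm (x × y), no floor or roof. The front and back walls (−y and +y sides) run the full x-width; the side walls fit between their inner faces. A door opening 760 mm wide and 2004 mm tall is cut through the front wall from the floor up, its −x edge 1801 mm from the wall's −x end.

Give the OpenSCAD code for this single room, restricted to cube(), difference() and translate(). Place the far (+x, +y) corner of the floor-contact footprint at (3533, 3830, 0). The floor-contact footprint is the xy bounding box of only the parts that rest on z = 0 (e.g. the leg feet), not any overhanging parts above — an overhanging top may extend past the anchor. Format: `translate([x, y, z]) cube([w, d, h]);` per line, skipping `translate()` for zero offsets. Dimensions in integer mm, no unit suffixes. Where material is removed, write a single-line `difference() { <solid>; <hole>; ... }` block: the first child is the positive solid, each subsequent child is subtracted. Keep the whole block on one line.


difference() { translate([423, 350, 0]) cube([3110, 136, 2910]); translate([2224, 350, 0]) cube([760, 136, 2004]); }
translate([423, 3694, 0]) cube([3110, 136, 2910]);
translate([423, 486, 0]) cube([136, 3208, 2910]);
translate([3397, 486, 0]) cube([136, 3208, 2910]);


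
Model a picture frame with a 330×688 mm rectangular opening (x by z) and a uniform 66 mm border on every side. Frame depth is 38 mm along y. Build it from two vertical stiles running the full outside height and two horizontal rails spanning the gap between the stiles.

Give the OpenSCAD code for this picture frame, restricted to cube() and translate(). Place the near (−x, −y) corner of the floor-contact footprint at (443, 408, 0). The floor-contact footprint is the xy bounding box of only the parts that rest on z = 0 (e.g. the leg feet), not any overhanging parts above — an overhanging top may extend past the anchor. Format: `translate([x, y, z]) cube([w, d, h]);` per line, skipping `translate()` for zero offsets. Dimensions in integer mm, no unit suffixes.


translate([443, 408, 0]) cube([66, 38, 820]);
translate([839, 408, 0]) cube([66, 38, 820]);
translate([509, 408, 0]) cube([330, 38, 66]);
translate([509, 408, 754]) cube([330, 38, 66]);


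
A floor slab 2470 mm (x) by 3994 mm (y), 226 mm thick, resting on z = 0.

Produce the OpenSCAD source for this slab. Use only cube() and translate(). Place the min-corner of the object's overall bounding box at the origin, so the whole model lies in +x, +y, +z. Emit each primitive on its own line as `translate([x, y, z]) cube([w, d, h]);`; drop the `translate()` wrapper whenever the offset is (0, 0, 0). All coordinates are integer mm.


cube([2470, 3994, 226]);


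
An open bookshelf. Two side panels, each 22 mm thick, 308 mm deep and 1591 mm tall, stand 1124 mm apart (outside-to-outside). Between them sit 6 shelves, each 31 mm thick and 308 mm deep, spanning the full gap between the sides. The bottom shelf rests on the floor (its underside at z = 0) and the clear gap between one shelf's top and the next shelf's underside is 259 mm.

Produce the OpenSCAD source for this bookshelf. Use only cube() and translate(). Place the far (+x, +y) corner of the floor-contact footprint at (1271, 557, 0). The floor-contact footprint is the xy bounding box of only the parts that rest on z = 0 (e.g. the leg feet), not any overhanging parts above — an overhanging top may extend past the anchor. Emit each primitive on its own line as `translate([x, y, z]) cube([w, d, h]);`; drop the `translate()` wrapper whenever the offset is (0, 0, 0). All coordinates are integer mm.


translate([147, 249, 0]) cube([22, 308, 1591]);
translate([1249, 249, 0]) cube([22, 308, 1591]);
translate([169, 249, 0]) cube([1080, 308, 31]);
translate([169, 249, 290]) cube([1080, 308, 31]);
translate([169, 249, 580]) cube([1080, 308, 31]);
translate([169, 249, 870]) cube([1080, 308, 31]);
translate([169, 249, 1160]) cube([1080, 308, 31]);
translate([169, 249, 1450]) cube([1080, 308, 31]);


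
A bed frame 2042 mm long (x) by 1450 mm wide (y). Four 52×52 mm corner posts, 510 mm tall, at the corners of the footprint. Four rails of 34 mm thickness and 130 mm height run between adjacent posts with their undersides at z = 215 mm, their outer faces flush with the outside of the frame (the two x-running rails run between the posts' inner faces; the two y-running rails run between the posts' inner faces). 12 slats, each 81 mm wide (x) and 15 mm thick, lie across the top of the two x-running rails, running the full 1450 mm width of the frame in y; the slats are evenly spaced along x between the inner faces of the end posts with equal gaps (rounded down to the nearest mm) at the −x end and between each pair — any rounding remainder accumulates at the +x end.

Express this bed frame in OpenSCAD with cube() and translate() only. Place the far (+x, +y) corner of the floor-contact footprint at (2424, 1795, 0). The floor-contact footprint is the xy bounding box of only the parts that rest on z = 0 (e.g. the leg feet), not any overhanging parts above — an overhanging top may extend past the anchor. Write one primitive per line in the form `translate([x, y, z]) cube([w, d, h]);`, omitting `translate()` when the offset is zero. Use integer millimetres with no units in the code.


// slat z = rail_z + rail_h = 215 + 130 = 345
// slat gap = ⌊(1938 − 12·81) / 13⌋ = 74
translate([382, 345, 0]) cube([52, 52, 510]);
translate([382, 1743, 0]) cube([52, 52, 510]);
translate([2372, 345, 0]) cube([52, 52, 510]);
translate([2372, 1743, 0]) cube([52, 52, 510]);
translate([434, 345, 215]) cube([1938, 34, 130]);
translate([434, 1761, 215]) cube([1938, 34, 130]);
translate([382, 397, 215]) cube([34, 1346, 130]);
translate([2390, 397, 215]) cube([34, 1346, 130]);
translate([508, 345, 345]) cube([81, 1450, 15]);
translate([663, 345, 345]) cube([81, 1450, 15]);
translate([818, 345, 345]) cube([81, 1450, 15]);
translate([973, 345, 345]) cube([81, 1450, 15]);
translate([1128, 345, 345]) cube([81, 1450, 15]);
translate([1283, 345, 345]) cube([81, 1450, 15]);
translate([1438, 345, 345]) cube([81, 1450, 15]);
translate([1593, 345, 345]) cube([81, 1450, 15]);
translate([1748, 345, 345]) cube([81, 1450, 15]);
translate([1903, 345, 345]) cube([81, 1450, 15]);
translate([2058, 345, 345]) cube([81, 1450, 15]);
translate([2213, 345, 345]) cube([81, 1450, 15]);


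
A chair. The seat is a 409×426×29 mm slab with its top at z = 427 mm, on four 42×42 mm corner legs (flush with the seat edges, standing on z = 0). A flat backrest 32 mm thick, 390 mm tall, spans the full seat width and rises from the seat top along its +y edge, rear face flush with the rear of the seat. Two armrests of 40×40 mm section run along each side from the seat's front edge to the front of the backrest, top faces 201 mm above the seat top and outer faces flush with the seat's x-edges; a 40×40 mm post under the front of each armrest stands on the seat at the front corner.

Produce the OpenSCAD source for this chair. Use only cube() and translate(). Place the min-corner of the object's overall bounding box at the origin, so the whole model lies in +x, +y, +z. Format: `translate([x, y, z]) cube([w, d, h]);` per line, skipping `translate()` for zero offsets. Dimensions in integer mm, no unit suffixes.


// leg_h = 427 - 29 = 398
// arm post h = 201 - 40 = 161
translate([0, 0, 398]) cube([409, 426, 29]);
cube([42, 42, 398]);
translate([367, 0, 0]) cube([42, 42, 398]);
translate([0, 384, 0]) cube([42, 42, 398]);
translate([367, 384, 0]) cube([42, 42, 398]);
translate([0, 394, 427]) cube([409, 32, 390]);
translate([0, 0, 588]) cube([40, 394, 40]);
translate([369, 0, 588]) cube([40, 394, 40]);
translate([0, 0, 427]) cube([40, 40, 161]);
translate([369, 0, 427]) cube([40, 40, 161]);


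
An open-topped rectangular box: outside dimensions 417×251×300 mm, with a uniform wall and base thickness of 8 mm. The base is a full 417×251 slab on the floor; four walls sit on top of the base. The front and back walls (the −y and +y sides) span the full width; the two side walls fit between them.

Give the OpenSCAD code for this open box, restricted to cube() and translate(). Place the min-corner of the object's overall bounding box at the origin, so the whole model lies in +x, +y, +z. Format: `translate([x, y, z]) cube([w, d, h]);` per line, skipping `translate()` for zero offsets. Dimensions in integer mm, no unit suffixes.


cube([417, 251, 8]);
translate([0, 0, 8]) cube([417, 8, 292]);
translate([0, 243, 8]) cube([417, 8, 292]);
translate([0, 8, 8]) cube([8, 235, 292]);
translate([409, 8, 8]) cube([8, 235, 292]);


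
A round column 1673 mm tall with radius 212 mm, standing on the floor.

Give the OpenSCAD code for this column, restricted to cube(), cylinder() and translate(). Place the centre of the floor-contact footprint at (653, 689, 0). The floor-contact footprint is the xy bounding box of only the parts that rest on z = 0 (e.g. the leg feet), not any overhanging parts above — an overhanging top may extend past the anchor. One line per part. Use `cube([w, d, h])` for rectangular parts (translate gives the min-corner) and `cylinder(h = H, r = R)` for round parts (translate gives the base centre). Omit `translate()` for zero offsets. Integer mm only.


translate([653, 689, 0]) cylinder(h = 1673, r = 212);


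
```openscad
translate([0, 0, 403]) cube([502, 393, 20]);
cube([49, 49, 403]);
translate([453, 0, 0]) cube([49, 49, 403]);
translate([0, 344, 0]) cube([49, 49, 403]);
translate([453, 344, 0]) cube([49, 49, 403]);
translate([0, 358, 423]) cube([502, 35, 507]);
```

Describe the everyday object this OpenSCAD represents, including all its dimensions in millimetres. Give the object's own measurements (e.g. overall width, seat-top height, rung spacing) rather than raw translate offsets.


A chair. The seat is a 502×393×20 mm slab with its top at z = 423 mm, on four 49×49 mm corner legs (flush with the seat edges, standing on z = 0). A flat backrest 35 mm thick, 507 mm tall, spans the full seat width and rises from the seat top along its +y edge, rear face flush with the rear of the seat.


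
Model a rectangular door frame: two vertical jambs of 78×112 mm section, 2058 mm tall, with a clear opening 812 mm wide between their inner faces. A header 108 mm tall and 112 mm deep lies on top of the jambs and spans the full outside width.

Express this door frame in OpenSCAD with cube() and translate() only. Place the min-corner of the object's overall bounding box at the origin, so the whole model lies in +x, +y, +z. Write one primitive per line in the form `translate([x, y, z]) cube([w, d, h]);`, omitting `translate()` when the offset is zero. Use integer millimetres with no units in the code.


cube([78, 112, 2058]);
translate([890, 0, 0]) cube([78, 112, 2058]);
translate([0, 0, 2058]) cube([968, 112, 108]);


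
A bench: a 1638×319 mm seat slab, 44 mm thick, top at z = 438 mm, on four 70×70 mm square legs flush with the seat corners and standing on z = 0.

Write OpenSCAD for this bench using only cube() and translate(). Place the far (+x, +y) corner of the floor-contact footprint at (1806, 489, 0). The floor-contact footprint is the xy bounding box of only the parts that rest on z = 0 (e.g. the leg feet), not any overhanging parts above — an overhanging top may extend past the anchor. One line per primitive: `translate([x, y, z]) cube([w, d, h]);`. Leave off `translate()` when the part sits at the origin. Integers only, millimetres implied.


translate([168, 170, 394]) cube([1638, 319, 44]);
translate([168, 170, 0]) cube([70, 70, 394]);
translate([168, 419, 0]) cube([70, 70, 394]);
translate([1736, 170, 0]) cube([70, 70, 394]);
translate([1736, 419, 0]) cube([70, 70, 394]);


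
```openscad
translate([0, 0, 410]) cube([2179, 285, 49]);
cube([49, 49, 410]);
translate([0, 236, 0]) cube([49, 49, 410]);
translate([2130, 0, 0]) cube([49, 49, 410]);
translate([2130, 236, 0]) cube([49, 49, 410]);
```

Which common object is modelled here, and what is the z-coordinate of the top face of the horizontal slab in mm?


A bench. The seat-top height is 459 mm.

A long slab on four corner posts — a bench. The slab sits at z = 410 with thickness 49, so the top is 410 + 49 = 459 mm.


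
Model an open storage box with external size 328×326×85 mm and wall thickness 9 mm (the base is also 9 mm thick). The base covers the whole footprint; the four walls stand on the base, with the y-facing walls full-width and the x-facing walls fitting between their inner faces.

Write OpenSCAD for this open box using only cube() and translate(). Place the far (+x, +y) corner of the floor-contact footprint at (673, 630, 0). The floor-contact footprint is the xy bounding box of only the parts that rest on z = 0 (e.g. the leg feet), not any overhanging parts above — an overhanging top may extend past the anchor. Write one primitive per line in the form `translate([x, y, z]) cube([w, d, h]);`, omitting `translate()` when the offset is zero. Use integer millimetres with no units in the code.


translate([345, 304, 0]) cube([328, 326, 9]);
translate([345, 304, 9]) cube([328, 9, 76]);
translate([345, 621, 9]) cube([328, 9, 76]);
translate([345, 313, 9]) cube([9, 308, 76]);
translate([664, 313, 9]) cube([9, 308, 76]);


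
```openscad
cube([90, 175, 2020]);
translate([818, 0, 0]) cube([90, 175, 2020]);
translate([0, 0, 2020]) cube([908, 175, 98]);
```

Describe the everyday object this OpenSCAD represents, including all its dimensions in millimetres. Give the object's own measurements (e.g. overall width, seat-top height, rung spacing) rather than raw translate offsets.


A door frame. The clear opening is 728 mm wide and 2020 mm high. Two 90 mm wide jambs, 175 mm deep, stand either side of the opening from the floor to the top of the opening. A 98 mm thick head sits across the top of both jambs, spanning the full outside width of the frame.


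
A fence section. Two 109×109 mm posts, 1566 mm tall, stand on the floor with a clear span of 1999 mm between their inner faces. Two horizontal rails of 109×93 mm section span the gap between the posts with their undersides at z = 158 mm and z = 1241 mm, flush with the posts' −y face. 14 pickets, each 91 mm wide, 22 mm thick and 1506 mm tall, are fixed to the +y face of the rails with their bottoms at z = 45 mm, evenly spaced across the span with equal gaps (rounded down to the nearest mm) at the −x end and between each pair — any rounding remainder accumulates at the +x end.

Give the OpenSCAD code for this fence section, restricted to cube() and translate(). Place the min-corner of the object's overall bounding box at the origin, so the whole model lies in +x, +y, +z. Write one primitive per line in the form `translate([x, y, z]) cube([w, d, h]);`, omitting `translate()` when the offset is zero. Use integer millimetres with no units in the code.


cube([109, 109, 1566]);
translate([2108, 0, 0]) cube([109, 109, 1566]);
translate([109, 0, 158]) cube([1999, 109, 93]);
translate([109, 0, 1241]) cube([1999, 109, 93]);
translate([157, 109, 45]) cube([91, 22, 1506]);
translate([296, 109, 45]) cube([91, 22, 1506]);
translate([435, 109, 45]) cube([91, 22, 1506]);
translate([574, 109, 45]) cube([91, 22, 1506]);
translate([713, 109, 45]) cube([91, 22, 1506]);
translate([852, 109, 45]) cube([91, 22, 1506]);
translate([991, 109, 45]) cube([91, 22, 1506]);
translate([1130, 109, 45]) cube([91, 22, 1506]);
translate([1269, 109, 45]) cube([91, 22, 1506]);
translate([1408, 109, 45]) cube([91, 22, 1506]);
translate([1547, 109, 45]) cube([91, 22, 1506]);
translate([1686, 109, 45]) cube([91, 22, 1506]);
translate([1825, 109, 45]) cube([91, 22, 1506]);
translate([1964, 109, 45]) cube([91, 22, 1506]);


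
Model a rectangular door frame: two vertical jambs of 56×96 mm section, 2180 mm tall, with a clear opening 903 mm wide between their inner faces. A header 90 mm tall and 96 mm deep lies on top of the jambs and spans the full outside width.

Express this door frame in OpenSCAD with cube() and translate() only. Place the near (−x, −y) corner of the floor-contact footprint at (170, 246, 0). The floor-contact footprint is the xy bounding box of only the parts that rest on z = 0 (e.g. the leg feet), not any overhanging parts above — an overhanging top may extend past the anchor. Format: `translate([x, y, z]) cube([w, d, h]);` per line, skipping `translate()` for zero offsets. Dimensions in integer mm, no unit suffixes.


translate([170, 246, 0]) cube([56, 96, 2180]);
translate([1129, 246, 0]) cube([56, 96, 2180]);
translate([170, 246, 2180]) cube([1015, 96, 90]);


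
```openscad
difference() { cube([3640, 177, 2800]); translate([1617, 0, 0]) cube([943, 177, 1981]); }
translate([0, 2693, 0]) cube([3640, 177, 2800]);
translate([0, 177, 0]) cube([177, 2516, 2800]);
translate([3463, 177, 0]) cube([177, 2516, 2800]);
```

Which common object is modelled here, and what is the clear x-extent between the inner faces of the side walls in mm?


A single room. The interior width is 3286 mm.

Four walls enclosing a rectangle with a door in the front wall — a room. Outside width 3640 minus two 177 mm walls gives 3286 mm.


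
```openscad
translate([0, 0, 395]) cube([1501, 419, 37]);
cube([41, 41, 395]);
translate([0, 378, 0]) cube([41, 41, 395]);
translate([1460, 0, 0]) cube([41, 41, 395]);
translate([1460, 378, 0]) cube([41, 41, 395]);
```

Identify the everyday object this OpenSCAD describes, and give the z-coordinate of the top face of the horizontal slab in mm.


A bench. The seat-top height is 432 mm.

A long slab on four corner posts — a bench. The slab sits at z = 395 with thickness 37, so the top is 395 + 37 = 432 mm.


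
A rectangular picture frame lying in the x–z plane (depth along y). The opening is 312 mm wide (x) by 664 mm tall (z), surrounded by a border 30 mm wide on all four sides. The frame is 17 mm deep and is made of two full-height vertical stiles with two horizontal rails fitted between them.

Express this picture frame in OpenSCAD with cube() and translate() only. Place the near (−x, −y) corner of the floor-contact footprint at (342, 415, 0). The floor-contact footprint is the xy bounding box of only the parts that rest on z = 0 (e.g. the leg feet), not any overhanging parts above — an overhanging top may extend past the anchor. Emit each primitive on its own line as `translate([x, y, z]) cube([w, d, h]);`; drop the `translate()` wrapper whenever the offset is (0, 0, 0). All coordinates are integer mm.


translate([342, 415, 0]) cube([30, 17, 724]);
translate([684, 415, 0]) cube([30, 17, 724]);
translate([372, 415, 0]) cube([312, 17, 30]);
translate([372, 415, 694]) cube([312, 17, 30]);


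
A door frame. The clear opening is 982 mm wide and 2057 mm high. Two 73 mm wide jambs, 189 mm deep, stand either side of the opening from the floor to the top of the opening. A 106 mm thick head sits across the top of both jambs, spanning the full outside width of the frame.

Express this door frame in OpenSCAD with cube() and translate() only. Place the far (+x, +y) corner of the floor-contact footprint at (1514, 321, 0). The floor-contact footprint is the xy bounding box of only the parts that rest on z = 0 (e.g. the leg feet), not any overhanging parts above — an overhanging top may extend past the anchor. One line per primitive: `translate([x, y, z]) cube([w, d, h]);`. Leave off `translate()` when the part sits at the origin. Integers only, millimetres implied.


translate([386, 132, 0]) cube([73, 189, 2057]);
translate([1441, 132, 0]) cube([73, 189, 2057]);
translate([386, 132, 2057]) cube([1128, 189, 106]);


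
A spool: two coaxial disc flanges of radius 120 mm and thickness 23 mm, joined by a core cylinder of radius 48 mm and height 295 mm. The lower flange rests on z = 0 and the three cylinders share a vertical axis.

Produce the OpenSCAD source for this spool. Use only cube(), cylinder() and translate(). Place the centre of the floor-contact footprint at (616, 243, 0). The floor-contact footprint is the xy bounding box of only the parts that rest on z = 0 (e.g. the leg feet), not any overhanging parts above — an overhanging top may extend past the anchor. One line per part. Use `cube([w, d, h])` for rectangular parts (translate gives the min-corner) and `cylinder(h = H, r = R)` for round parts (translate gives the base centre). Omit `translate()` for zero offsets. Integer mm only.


translate([616, 243, 0]) cylinder(h = 23, r = 120);
translate([616, 243, 23]) cylinder(h = 295, r = 48);
translate([616, 243, 318]) cylinder(h = 23, r = 120);


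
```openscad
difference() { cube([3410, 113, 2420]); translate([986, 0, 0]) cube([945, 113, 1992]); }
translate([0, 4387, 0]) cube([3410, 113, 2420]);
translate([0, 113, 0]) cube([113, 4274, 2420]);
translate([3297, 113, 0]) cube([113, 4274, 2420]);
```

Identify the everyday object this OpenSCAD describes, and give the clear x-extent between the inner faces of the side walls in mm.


A single room. The interior width is 3184 mm.

Four walls enclosing a rectangle with a door in the front wall — a room. Outside width 3410 minus two 113 mm walls gives 3184 mm.


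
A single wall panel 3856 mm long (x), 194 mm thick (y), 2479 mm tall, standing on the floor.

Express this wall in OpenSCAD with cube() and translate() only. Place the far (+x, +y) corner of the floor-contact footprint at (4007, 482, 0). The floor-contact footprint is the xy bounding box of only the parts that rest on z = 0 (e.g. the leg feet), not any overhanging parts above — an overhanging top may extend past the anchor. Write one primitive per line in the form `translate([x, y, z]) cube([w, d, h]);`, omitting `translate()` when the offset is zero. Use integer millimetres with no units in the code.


translate([151, 288, 0]) cube([3856, 194, 2479]);


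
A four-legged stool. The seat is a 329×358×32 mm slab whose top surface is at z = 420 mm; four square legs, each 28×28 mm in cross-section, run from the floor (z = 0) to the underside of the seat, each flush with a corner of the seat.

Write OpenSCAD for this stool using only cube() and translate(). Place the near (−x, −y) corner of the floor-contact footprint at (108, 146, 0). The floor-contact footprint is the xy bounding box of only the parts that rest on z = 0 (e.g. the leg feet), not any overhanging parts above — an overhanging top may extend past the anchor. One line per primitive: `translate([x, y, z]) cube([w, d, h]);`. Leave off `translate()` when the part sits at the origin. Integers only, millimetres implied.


// leg_h = 420 - 32 = 388
translate([108, 146, 388]) cube([329, 358, 32]);
translate([108, 146, 0]) cube([28, 28, 388]);
translate([409, 146, 0]) cube([28, 28, 388]);
translate([108, 476, 0]) cube([28, 28, 388]);
translate([409, 476, 0]) cube([28, 28, 388]);


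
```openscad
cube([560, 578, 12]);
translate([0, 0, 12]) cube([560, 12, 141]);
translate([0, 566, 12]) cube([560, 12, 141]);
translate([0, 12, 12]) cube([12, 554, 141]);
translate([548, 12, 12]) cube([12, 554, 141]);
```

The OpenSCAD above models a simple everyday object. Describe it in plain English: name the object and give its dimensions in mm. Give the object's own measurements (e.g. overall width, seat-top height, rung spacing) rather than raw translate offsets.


An open-topped rectangular box: outside dimensions 560×578×153 mm, with a uniform wall and base thickness of 12 mm. The base is a full 560×578 slab on the floor; four walls sit on top of the base. The front and back walls (the −y and +y sides) span the full width; the two side walls fit between them.


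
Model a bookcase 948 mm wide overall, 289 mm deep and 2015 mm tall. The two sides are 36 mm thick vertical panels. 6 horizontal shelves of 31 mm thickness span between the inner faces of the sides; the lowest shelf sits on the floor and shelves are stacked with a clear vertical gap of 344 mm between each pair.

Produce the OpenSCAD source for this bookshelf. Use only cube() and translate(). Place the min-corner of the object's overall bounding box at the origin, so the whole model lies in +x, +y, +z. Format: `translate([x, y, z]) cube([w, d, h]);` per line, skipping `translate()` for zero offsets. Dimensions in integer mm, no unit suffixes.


cube([36, 289, 2015]);
translate([912, 0, 0]) cube([36, 289, 2015]);
translate([36, 0, 0]) cube([876, 289, 31]);
translate([36, 0, 375]) cube([876, 289, 31]);
translate([36, 0, 750]) cube([876, 289, 31]);
translate([36, 0, 1125]) cube([876, 289, 31]);
translate([36, 0, 1500]) cube([876, 289, 31]);
translate([36, 0, 1875]) cube([876, 289, 31]);
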